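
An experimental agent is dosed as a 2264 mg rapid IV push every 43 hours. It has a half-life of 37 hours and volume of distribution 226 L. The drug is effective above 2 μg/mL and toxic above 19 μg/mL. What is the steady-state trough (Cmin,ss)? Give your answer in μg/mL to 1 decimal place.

Over one 43-h interval, 43/37 ≈ 1.1622 half-lives elapse, leaving f ≈ 0.4468 of each dose.
Single-dose peak C₀ = D/Vd = 2264/226 ≈ 10.018 μg/mL.
Steady-state trough Cmin,ss = C₀·f/(1−f) ≈ 10.018 × 0.4468/0.5532 ≈ 8.091 μg/mL.
Trough 8.1 μg/mL vs MEC 2 μg/mL: adequate.

8.1 μg/mL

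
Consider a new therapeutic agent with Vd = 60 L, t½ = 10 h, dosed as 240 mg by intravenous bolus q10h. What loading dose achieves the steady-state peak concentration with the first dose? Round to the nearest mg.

480 mg

f = (1/2)^(10/10) ≈ 0.500000; accumulation ratio R = 1/(1−f) ≈ 2.00000.
Loading dose to hit Cmax,ss on first dose: D_load = D_maint·R ≈ 240 × 2.00000 ≈ 480.00 mg.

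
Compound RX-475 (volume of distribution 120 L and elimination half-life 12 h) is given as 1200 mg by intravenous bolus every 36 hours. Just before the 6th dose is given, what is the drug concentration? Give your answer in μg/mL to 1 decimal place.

1.4 μg/mL

f = (1/2)^(τ/t½) = (1/2)^(36/12) ≈ 0.1250.
C₀ = D/Vd = 1200/120 ≈ 10.000 μg/mL.
Before the 6th dose, 5 doses have been given. Superposition: Cmin = C₀·(f + f² + … + f^5).
≈ 10.000 × (0.1250 + 0.0156 + 0.0020 + 0.0002 + 0.0000) ≈ 10.000 × 0.1428 ≈ 1.428 μg/mL.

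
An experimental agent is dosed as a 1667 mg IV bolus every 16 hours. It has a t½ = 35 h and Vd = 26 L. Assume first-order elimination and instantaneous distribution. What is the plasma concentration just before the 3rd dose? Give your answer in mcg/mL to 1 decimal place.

f = (1/2)^(τ/t½) = (1/2)^(16/35) ≈ 0.7284.
C₀ = D/Vd = 1667/26 ≈ 64.115 mcg/mL.
Before the 3rd dose, 2 doses have been given. Superposition: Cmin = C₀·(f + f²).
≈ 64.115 × (0.7284 + 0.5306) ≈ 64.115 × 1.2590 ≈ 80.721 mcg/mL.

80.7 mcg/mL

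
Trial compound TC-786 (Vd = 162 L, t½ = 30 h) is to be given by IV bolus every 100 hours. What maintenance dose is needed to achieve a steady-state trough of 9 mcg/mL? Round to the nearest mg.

τ/t½ = 100/30 ≈ 3.3333, so f = (1/2)^(100/30) ≈ 0.099213.
Cmin,ss = (D/Vd)·f/(1−f), so D = Cmin,ss·Vd·(1−f)/f.
D = 9 × 162 × (1−f)/f ≈ 9 × 162 × 9.07932 ≈ 13237.65 mg.

13238 mg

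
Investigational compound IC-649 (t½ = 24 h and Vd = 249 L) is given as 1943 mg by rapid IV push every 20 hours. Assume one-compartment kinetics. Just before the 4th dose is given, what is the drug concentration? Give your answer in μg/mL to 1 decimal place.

8.2 μg/mL

f = (1/2)^(τ/t½) = (1/2)^(20/24) ≈ 0.5612.
C₀ = D/Vd = 1943/249 ≈ 7.803 μg/mL.
Before the 4th dose, 3 doses have been given. Superposition: Cmin = C₀·(f + f² + … + f^3).
≈ 7.803 × (0.5612 + 0.3149 + 0.1767) ≈ 7.803 × 1.0528 ≈ 8.215 μg/mL.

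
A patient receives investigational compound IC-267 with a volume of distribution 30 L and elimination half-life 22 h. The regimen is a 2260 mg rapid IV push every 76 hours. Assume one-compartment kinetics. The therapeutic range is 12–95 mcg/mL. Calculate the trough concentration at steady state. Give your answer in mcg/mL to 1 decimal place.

Over one 76-h interval, 76/22 ≈ 3.4545 half-lives elapse, leaving f ≈ 0.0912 of each dose.
Accumulation ratio R = 1/(1 − f) ≈ 1/0.9088 ≈ 1.1004.
Single-dose peak C₀ = D/Vd = 2260/30 ≈ 75.333 mcg/mL.
Cmax,ss = C₀/(1 − f) ≈ 75.333/0.9088 ≈ 82.893 mcg/mL.
Steady-state trough Cmin,ss = Cmax,ss·f ≈ 82.893 × 0.0912 ≈ 7.560 mcg/mL.
Trough 7.6 mcg/mL vs MEC 12 mcg/mL: subtherapeutic.

7.6 mcg/mL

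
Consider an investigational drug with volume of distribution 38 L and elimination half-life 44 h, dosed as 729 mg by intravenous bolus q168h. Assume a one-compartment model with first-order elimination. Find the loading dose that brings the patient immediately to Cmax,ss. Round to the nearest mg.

f = (1/2)^(168/44) ≈ 0.070895; accumulation ratio R = 1/(1−f) ≈ 1.07630.
Loading dose to hit Cmax,ss on first dose: D_load = D_maint·R ≈ 729 × 1.07630 ≈ 784.62 mg.

785 mg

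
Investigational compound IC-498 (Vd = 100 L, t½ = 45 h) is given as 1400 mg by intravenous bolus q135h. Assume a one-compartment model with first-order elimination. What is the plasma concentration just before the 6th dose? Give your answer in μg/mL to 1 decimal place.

2.0 μg/mL

f = (1/2)^(τ/t½) = (1/2)^(135/45) ≈ 0.1250.
C₀ = D/Vd = 1400/100 ≈ 14.000 μg/mL.
Before the 6th dose, 5 doses have been given. Superposition: Cmin = C₀·(f + f² + … + f^5).
≈ 14.000 × (0.1250 + 0.0156 + 0.0020 + 0.0002 + 0.0000) ≈ 14.000 × 0.1428 ≈ 1.999 μg/mL.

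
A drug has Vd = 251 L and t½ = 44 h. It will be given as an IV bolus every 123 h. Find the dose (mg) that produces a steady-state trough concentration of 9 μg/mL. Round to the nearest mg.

τ/t½ = 123/44 ≈ 2.7955, so f = (1/2)^(123/44) ≈ 0.144040.
Cmin,ss = (D/Vd)·f/(1−f), so D = Cmin,ss·Vd·(1−f)/f.
D = 9 × 251 × (1−f)/f ≈ 9 × 251 × 5.94252 ≈ 13424.15 mg.

13424 mg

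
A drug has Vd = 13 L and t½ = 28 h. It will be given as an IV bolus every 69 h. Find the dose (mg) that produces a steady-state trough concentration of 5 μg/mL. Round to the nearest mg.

τ/t½ = 69/28 ≈ 2.4643, so f = (1/2)^(69/28) ≈ 0.181207.
Cmin,ss = (D/Vd)·f/(1−f), so D = Cmin,ss·Vd·(1−f)/f.
D = 5 × 13 × (1−f)/f ≈ 5 × 13 × 4.51855 ≈ 293.71 mg.

294 mg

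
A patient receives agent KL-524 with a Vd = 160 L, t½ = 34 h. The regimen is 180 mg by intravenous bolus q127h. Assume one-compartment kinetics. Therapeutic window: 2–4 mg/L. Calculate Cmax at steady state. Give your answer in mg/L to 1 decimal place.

k = ln2/t½ = ln2/34 ≈ 0.020387 h⁻¹; fraction remaining f = e^(−kτ) = e^(−0.020387×127) ≈ 0.0751.
Accumulation ratio R = 1/(1 − f) ≈ 1/0.9249 ≈ 1.0812.
Single-dose peak C₀ = D/Vd = 180/160 ≈ 1.125 mg/L.
Steady-state peak Cmax,ss = C₀·R ≈ 1.125 × 1.0812 ≈ 1.216 mg/L.
Peak 1.2 mg/L vs MTC 4 mg/L: below toxic threshold.

1.2 mg/L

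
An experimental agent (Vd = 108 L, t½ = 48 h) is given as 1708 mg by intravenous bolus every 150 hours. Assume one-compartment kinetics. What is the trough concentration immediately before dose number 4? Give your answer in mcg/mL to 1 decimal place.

2.0 mcg/mL

f = (1/2)^(τ/t½) = (1/2)^(150/48) ≈ 0.1146.
C₀ = D/Vd = 1708/108 ≈ 15.815 mcg/mL.
Before the 4th dose, 3 doses have been given. Superposition: Cmin = C₀·(f + f² + … + f^3).
≈ 15.815 × (0.1146 + 0.0131 + 0.0015) ≈ 15.815 × 0.1292 ≈ 2.043 mcg/mL.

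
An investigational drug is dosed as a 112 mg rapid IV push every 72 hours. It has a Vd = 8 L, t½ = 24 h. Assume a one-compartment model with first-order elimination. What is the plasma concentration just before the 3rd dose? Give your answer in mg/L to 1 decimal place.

2.0 mg/L

f = (1/2)^(τ/t½) = (1/2)^(72/24) ≈ 0.1250.
C₀ = D/Vd = 112/8 ≈ 14.000 mg/L.
Before the 3rd dose, 2 doses have been given. Superposition: Cmin = C₀·(f + f²).
≈ 14.000 × (0.1250 + 0.0156) ≈ 14.000 × 0.1406 ≈ 1.968 mg/L.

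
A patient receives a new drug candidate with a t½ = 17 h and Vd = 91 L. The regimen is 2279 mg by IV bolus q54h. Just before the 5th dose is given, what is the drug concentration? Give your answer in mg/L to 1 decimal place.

3.1 mg/L

f = (1/2)^(τ/t½) = (1/2)^(54/17) ≈ 0.1106.
C₀ = D/Vd = 2279/91 ≈ 25.044 mg/L.
Before the 5th dose, 4 doses have been given. Superposition: Cmin = C₀·(f + f² + … + f^4).
≈ 25.044 × (0.1106 + 0.0122 + 0.0014 + 0.0001) ≈ 25.044 × 0.1243 ≈ 3.113 mg/L.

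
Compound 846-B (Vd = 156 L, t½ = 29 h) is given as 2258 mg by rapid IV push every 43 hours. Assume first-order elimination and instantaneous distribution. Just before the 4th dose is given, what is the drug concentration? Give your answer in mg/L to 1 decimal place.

f = (1/2)^(τ/t½) = (1/2)^(43/29) ≈ 0.3578.
C₀ = D/Vd = 2258/156 ≈ 14.474 mg/L.
Before the 4th dose, 3 doses have been given. Superposition: Cmin = C₀·(f + f² + … + f^3).
≈ 14.474 × (0.3578 + 0.1280 + 0.0458) ≈ 14.474 × 0.5316 ≈ 7.694 mg/L.

7.7 mg/L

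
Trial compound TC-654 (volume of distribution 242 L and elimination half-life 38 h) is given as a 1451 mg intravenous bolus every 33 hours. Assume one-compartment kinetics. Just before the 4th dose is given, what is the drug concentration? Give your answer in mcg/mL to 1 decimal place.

f = (1/2)^(τ/t½) = (1/2)^(33/38) ≈ 0.5477.
C₀ = D/Vd = 1451/242 ≈ 5.996 mcg/mL.
Before the 4th dose, 3 doses have been given. Superposition: Cmin = C₀·(f + f² + … + f^3).
≈ 5.996 × (0.5477 + 0.3000 + 0.1643) ≈ 5.996 × 1.0120 ≈ 6.068 mcg/mL.

6.1 mcg/mL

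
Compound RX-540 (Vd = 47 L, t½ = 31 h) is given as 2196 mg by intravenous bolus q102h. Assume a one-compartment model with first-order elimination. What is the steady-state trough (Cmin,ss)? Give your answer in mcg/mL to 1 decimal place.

5.3 mcg/mL

k = ln2/t½ = ln2/31 ≈ 0.022360 h⁻¹; fraction remaining f = e^(−kτ) = e^(−0.022360×102) ≈ 0.1022.
Single-dose peak C₀ = D/Vd = 2196/47 ≈ 46.723 mcg/mL.
Steady-state trough Cmin,ss = C₀·f/(1−f) ≈ 46.723 × 0.1022/0.8978 ≈ 5.319 mcg/mL.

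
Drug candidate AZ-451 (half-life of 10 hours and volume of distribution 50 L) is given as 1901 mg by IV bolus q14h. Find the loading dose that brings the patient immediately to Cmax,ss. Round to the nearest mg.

f = (1/2)^(14/10) ≈ 0.378929; accumulation ratio R = 1/(1−f) ≈ 1.61012.
Loading dose to hit Cmax,ss on first dose: D_load = D_maint·R ≈ 1901 × 1.61012 ≈ 3060.84 mg.

3061 mg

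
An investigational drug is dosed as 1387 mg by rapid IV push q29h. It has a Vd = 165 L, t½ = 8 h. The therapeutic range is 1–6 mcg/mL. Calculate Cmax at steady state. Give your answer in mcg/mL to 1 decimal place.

k = ln2/t½ = ln2/8 ≈ 0.086643 h⁻¹; fraction remaining f = e^(−kτ) = e^(−0.086643×29) ≈ 0.0811.
Accumulation ratio R = 1/(1 − f) ≈ 1/0.9189 ≈ 1.0883.
Each bolus raises the concentration by D/Vd = 1387/165 ≈ 8.406 mcg/mL.
Steady-state peak Cmax,ss = C₀·R ≈ 8.406 × 1.0883 ≈ 9.148 mcg/mL.
Peak 9.1 mcg/mL vs MTC 6 mcg/mL: exceeds toxic threshold.

9.1 mcg/mL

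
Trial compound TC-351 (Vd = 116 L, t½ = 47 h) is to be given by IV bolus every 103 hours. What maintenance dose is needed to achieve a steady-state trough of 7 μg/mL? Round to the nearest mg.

2897 mg

τ/t½ = 103/47 ≈ 2.1915, so f = (1/2)^(103/47) ≈ 0.218925.
Cmin,ss = (D/Vd)·f/(1−f), so D = Cmin,ss·Vd·(1−f)/f.
D = 7 × 116 × (1−f)/f ≈ 7 × 116 × 3.56777 ≈ 2897.03 mg.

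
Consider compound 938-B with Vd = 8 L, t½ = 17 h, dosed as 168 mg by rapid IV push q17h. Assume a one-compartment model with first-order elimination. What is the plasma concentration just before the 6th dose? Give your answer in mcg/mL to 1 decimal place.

f = (1/2)^(τ/t½) = (1/2)^(17/17) ≈ 0.5000.
C₀ = D/Vd = 168/8 ≈ 21.000 mcg/mL.
Before the 6th dose, 5 doses have been given. Superposition: Cmin = C₀·(f + f² + … + f^5).
≈ 21.000 × (0.5000 + 0.2500 + 0.1250 + 0.0625 + 0.0313) ≈ 21.000 × 0.9688 ≈ 20.345 mcg/mL.

20.3 mcg/mL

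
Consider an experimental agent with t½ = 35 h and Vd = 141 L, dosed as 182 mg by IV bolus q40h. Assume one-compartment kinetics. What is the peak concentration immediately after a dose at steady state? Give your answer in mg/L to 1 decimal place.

k = ln2/t½ = ln2/35 ≈ 0.019804 h⁻¹; fraction remaining f = e^(−kτ) = e^(−0.019804×40) ≈ 0.4529.
Accumulation ratio R = 1/(1 − f) ≈ 1/0.5471 ≈ 1.8278.
Each bolus raises the concentration by D/Vd = 182/141 ≈ 1.291 mg/L.
Steady-state peak Cmax,ss = C₀·R ≈ 1.291 × 1.8278 ≈ 2.360 mg/L.

2.4 mg/L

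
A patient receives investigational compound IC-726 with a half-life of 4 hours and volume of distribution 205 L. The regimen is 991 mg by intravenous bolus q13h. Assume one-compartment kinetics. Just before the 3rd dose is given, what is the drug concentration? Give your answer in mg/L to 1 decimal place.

f = (1/2)^(τ/t½) = (1/2)^(13/4) ≈ 0.1051.
C₀ = D/Vd = 991/205 ≈ 4.834 mg/L.
Before the 3rd dose, 2 doses have been given. Superposition: Cmin = C₀·(f + f²).
≈ 4.834 × (0.1051 + 0.0110) ≈ 4.834 × 0.1161 ≈ 0.561 mg/L.

0.6 mg/L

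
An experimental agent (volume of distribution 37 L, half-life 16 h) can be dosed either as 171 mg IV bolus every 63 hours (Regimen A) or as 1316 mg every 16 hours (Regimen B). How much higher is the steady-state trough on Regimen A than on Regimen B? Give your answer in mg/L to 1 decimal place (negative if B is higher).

-35.2 mg/L

Regimen A: f = (1/2)^(63/16) ≈ 0.0653; Cmin,ss = (171/37)·f/(1−f) ≈ 0.323 mg/L.
Regimen B: f = (1/2)^(16/16) ≈ 0.5000; Cmin,ss = (1316/37)·f/(1−f) ≈ 35.568 mg/L.
Difference ≈ 0.323 − 35.568 ≈ -35.245 mg/L.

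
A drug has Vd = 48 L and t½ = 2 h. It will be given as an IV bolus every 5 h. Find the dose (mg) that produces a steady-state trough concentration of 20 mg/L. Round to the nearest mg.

4471 mg

τ/t½ = 5/2 ≈ 2.5, so f = (1/2)^(5/2) ≈ 0.176777.
Cmin,ss = (D/Vd)·f/(1−f), so D = Cmin,ss·Vd·(1−f)/f.
D = 20 × 48 × (1−f)/f ≈ 20 × 48 × 4.65684 ≈ 4470.57 mg.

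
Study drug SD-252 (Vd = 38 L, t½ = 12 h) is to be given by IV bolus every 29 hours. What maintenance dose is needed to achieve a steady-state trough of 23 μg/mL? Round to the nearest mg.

3793 mg

τ/t½ = 29/12 ≈ 2.4167, so f = (1/2)^(29/12) ≈ 0.187288.
Cmin,ss = (D/Vd)·f/(1−f), so D = Cmin,ss·Vd·(1−f)/f.
D = 23 × 38 × (1−f)/f ≈ 23 × 38 × 4.33937 ≈ 3792.61 mg.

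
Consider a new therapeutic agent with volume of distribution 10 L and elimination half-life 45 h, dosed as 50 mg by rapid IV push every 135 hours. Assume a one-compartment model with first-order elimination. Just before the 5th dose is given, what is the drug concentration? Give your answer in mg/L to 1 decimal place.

f = (1/2)^(τ/t½) = (1/2)^(135/45) ≈ 0.1250.
C₀ = D/Vd = 50/10 ≈ 5.000 mg/L.
Before the 5th dose, 4 doses have been given. Superposition: Cmin = C₀·(f + f² + … + f^4).
≈ 5.000 × (0.1250 + 0.0156 + 0.0020 + 0.0002) ≈ 5.000 × 0.1428 ≈ 0.714 mg/L.

0.7 mg/L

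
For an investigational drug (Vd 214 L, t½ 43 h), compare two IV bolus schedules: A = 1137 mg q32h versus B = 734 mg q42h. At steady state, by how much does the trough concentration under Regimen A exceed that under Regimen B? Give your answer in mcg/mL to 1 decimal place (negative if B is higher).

4.3 mcg/mL

Regimen A: f = (1/2)^(32/43) ≈ 0.5970; Cmin,ss = (1137/214)·f/(1−f) ≈ 7.871 mcg/mL.
Regimen B: f = (1/2)^(42/43) ≈ 0.5081; Cmin,ss = (734/214)·f/(1−f) ≈ 3.543 mcg/mL.
Difference ≈ 7.871 − 3.543 ≈ 4.328 mcg/mL.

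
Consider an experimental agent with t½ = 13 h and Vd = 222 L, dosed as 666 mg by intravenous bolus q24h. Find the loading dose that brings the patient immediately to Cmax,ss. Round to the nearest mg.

923 mg

f = (1/2)^(24/13) ≈ 0.278133; accumulation ratio R = 1/(1−f) ≈ 1.38530.
Loading dose to hit Cmax,ss on first dose: D_load = D_maint·R ≈ 666 × 1.38530 ≈ 922.61 mg.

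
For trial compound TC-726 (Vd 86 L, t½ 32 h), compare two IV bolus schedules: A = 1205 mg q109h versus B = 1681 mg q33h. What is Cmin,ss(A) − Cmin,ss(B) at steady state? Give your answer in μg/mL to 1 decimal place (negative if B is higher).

Regimen A: f = (1/2)^(109/32) ≈ 0.0943; Cmin,ss = (1205/86)·f/(1−f) ≈ 1.459 μg/mL.
Regimen B: f = (1/2)^(33/32) ≈ 0.4893; Cmin,ss = (1681/86)·f/(1−f) ≈ 18.727 μg/mL.
Difference ≈ 1.459 − 18.727 ≈ -17.268 μg/mL.

-17.3 μg/mL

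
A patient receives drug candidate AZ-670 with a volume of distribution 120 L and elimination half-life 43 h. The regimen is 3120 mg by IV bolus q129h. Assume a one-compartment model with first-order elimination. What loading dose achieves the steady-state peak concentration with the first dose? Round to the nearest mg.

f = (1/2)^(129/43) ≈ 0.125000; accumulation ratio R = 1/(1−f) ≈ 1.14286.
Loading dose to hit Cmax,ss on first dose: D_load = D_maint·R ≈ 3120 × 1.14286 ≈ 3565.72 mg.

3566 mg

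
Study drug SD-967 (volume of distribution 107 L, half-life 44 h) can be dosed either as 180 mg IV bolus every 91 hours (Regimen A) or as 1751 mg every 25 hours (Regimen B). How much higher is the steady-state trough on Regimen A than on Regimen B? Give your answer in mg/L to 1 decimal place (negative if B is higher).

Regimen A: f = (1/2)^(91/44) ≈ 0.2385; Cmin,ss = (180/107)·f/(1−f) ≈ 0.527 mg/L.
Regimen B: f = (1/2)^(25/44) ≈ 0.6745; Cmin,ss = (1751/107)·f/(1−f) ≈ 33.910 mg/L.
Difference ≈ 0.527 − 33.910 ≈ -33.383 mg/L.

-33.4 mg/L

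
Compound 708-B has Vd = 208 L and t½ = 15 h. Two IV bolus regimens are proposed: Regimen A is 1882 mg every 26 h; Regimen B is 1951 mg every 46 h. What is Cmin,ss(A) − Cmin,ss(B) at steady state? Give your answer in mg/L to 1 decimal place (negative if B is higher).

Regimen A: f = (1/2)^(26/15) ≈ 0.3008; Cmin,ss = (1882/208)·f/(1−f) ≈ 3.893 mg/L.
Regimen B: f = (1/2)^(46/15) ≈ 0.1194; Cmin,ss = (1951/208)·f/(1−f) ≈ 1.272 mg/L.
Difference ≈ 3.893 − 1.272 ≈ 2.621 mg/L.

2.6 mg/L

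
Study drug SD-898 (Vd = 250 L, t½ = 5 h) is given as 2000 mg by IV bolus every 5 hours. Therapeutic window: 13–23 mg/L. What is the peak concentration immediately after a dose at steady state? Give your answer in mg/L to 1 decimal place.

16.0 mg/L

The dosing interval is 1 half-life, so f = 2^(−1) = 0.5.
At steady state, R = 1/(1 − 0.5) = 2/1.
Single-dose peak C₀ = D/Vd = 2000/250 = 8 mg/L.
Steady-state peak Cmax,ss = C₀·R = 8 × 2/1 ≈ 16.000 mg/L.
Peak 16.0 mg/L vs MTC 23 mg/L: below toxic threshold.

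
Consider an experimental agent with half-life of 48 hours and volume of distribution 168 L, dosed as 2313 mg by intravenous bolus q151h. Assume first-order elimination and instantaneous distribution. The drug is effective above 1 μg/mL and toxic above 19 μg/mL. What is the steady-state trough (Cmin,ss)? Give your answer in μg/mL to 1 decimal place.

Over one 151-h interval, 151/48 ≈ 3.1458 half-lives elapse, leaving f ≈ 0.1130 of each dose.
Accumulation ratio R = 1/(1 − f) ≈ 1/0.8870 ≈ 1.1274.
Single-dose peak C₀ = D/Vd = 2313/168 ≈ 13.768 μg/mL.
Cmax,ss = C₀/(1 − f) ≈ 13.768/0.8870 ≈ 15.522 μg/mL.
Steady-state trough Cmin,ss = Cmax,ss·f ≈ 15.522 × 0.1130 ≈ 1.754 μg/mL.
Trough 1.8 μg/mL vs MEC 1 μg/mL: adequate.

1.8 μg/mL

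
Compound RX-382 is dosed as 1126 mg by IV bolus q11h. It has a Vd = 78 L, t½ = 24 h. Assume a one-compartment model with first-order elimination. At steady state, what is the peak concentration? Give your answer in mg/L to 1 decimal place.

53.0 mg/L

Over one 11-h interval, 11/24 ≈ 0.45833 half-lives elapse, leaving f ≈ 0.7278 of each dose.
Accumulation ratio R = 1/(1 − f) ≈ 1/0.2722 ≈ 3.6738.
Each bolus raises the concentration by D/Vd = 1126/78 ≈ 14.436 mg/L.
Steady-state peak Cmax,ss = C₀·R ≈ 14.436 × 3.6738 ≈ 53.035 mg/L.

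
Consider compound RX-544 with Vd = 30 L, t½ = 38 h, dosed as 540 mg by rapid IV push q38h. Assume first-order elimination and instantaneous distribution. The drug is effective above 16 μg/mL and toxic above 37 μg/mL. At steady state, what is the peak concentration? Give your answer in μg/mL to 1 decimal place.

36.0 μg/mL

The dosing interval is 1 half-life, so f = 2^(−1) = 0.5.
At steady state, R = 1/(1 − 0.5) = 2/1.
Single-dose peak C₀ = D/Vd = 540/30 = 18 μg/mL.
Steady-state peak Cmax,ss = C₀·R = 18 × 2/1 ≈ 36.000 μg/mL.
Peak 36.0 μg/mL vs MTC 37 μg/mL: below toxic threshold.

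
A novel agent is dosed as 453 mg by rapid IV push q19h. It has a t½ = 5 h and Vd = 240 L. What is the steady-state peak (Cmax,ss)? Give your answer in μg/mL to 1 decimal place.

τ/t½ = 19/5 ≈ 3.8, so fraction remaining f = (1/2)^(19/5) ≈ 0.0718.
Accumulation ratio R = 1/(1 − f) ≈ 1/0.9282 ≈ 1.0774.
Single-dose peak C₀ = D/Vd = 453/240 ≈ 1.887 μg/mL.
Cmax,ss = C₀/(1 − f) ≈ 1.887/0.9282 ≈ 2.033 μg/mL.

2.0 μg/mL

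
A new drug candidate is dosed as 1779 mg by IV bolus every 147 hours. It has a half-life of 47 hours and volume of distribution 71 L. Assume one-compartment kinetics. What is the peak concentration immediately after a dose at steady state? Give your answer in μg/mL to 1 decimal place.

Over one 147-h interval, 147/47 ≈ 3.1277 half-lives elapse, leaving f ≈ 0.1144 of each dose.
Accumulation ratio R = 1/(1 − f) ≈ 1/0.8856 ≈ 1.1292.
Single-dose peak C₀ = D/Vd = 1779/71 ≈ 25.056 μg/mL.
Steady-state peak Cmax,ss = C₀·R ≈ 25.056 × 1.1292 ≈ 28.293 μg/mL.

28.3 μg/mL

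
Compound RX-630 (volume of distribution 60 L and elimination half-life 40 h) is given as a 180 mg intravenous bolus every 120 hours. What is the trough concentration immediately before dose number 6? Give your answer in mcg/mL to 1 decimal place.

0.4 mcg/mL

f = (1/2)^(τ/t½) = (1/2)^(120/40) ≈ 0.1250.
C₀ = D/Vd = 180/60 ≈ 3.000 mcg/mL.
Before the 6th dose, 5 doses have been given. Superposition: Cmin = C₀·(f + f² + … + f^5).
≈ 3.000 × (0.1250 + 0.0156 + 0.0020 + 0.0002 + 0.0000) ≈ 3.000 × 0.1428 ≈ 0.428 mcg/mL.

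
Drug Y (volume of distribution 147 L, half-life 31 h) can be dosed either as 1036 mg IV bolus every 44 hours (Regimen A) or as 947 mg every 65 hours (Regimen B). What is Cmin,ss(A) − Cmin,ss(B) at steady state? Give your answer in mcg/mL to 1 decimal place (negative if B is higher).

2.2 mcg/mL

Regimen A: f = (1/2)^(44/31) ≈ 0.3739; Cmin,ss = (1036/147)·f/(1−f) ≈ 4.209 mcg/mL.
Regimen B: f = (1/2)^(65/31) ≈ 0.2338; Cmin,ss = (947/147)·f/(1−f) ≈ 1.966 mcg/mL.
Difference ≈ 4.209 − 1.966 ≈ 2.243 mcg/mL.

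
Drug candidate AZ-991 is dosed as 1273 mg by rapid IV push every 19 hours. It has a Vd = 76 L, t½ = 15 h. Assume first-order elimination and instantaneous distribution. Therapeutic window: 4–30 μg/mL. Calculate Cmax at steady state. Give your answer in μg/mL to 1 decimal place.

28.7 μg/mL

τ/t½ = 19/15 ≈ 1.2667, so fraction remaining f = (1/2)^(19/15) ≈ 0.4156.
Accumulation ratio R = 1/(1 − f) ≈ 1/0.5844 ≈ 1.7112.
Single-dose peak C₀ = D/Vd = 1273/76 ≈ 16.750 μg/mL.
Cmax,ss = C₀/(1 − f) ≈ 16.750/0.5844 ≈ 28.662 μg/mL.
Peak 28.7 μg/mL vs MTC 30 μg/mL: below toxic threshold.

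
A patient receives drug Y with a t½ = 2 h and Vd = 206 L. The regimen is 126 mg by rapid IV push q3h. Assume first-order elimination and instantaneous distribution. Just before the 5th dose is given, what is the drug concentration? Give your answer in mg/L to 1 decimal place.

0.3 mg/L

f = (1/2)^(τ/t½) = (1/2)^(3/2) ≈ 0.3536.
C₀ = D/Vd = 126/206 ≈ 0.612 mg/L.
Before the 5th dose, 4 doses have been given. Superposition: Cmin = C₀·(f + f² + … + f^4).
≈ 0.612 × (0.3536 + 0.1250 + 0.0442 + 0.0156) ≈ 0.612 × 0.5384 ≈ 0.330 mg/L.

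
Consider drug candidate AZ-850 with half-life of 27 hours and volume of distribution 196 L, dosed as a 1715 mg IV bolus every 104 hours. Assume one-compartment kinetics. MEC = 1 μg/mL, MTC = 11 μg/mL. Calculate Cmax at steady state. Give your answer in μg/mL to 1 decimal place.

Over one 104-h interval, 104/27 ≈ 3.8519 half-lives elapse, leaving f ≈ 0.0693 of each dose.
At steady state, accumulation factor R = 1/(1 − e^(−kτ)) ≈ 1.0745.
Single-dose peak C₀ = D/Vd = 1715/196 ≈ 8.750 μg/mL.
Steady-state peak Cmax,ss = C₀·R ≈ 8.750 × 1.0745 ≈ 9.402 μg/mL.
Peak 9.4 μg/mL vs MTC 11 μg/mL: below toxic threshold.

9.4 μg/mL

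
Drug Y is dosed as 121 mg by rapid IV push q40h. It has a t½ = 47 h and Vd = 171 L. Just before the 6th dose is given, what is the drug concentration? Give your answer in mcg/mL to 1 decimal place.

f = (1/2)^(τ/t½) = (1/2)^(40/47) ≈ 0.5544.
C₀ = D/Vd = 121/171 ≈ 0.708 mcg/mL.
Before the 6th dose, 5 doses have been given. Superposition: Cmin = C₀·(f + f² + … + f^5).
≈ 0.708 × (0.5544 + 0.3074 + 0.1704 + 0.0945 + 0.0524) ≈ 0.708 × 1.1791 ≈ 0.835 mcg/mL.

0.8 mcg/mL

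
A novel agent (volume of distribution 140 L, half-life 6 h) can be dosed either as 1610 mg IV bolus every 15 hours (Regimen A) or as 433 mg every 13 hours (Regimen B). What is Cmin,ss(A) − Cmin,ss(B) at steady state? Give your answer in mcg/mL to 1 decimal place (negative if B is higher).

1.6 mcg/mL

Regimen A: f = (1/2)^(15/6) ≈ 0.1768; Cmin,ss = (1610/140)·f/(1−f) ≈ 2.470 mcg/mL.
Regimen B: f = (1/2)^(13/6) ≈ 0.2227; Cmin,ss = (433/140)·f/(1−f) ≈ 0.886 mcg/mL.
Difference ≈ 2.470 − 0.886 ≈ 1.584 mcg/mL.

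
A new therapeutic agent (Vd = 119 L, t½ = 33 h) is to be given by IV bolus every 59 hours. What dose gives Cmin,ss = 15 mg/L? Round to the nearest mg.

τ/t½ = 59/33 ≈ 1.7879, so f = (1/2)^(59/33) ≈ 0.289598.
Cmin,ss = (D/Vd)·f/(1−f), so D = Cmin,ss·Vd·(1−f)/f.
D = 15 × 119 × (1−f)/f ≈ 15 × 119 × 2.45306 ≈ 4378.71 mg.

4379 mg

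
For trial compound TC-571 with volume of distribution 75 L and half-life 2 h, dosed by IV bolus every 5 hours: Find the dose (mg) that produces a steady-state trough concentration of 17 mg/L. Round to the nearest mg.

τ/t½ = 5/2 ≈ 2.5, so f = (1/2)^(5/2) ≈ 0.176777.
Cmin,ss = (D/Vd)·f/(1−f), so D = Cmin,ss·Vd·(1−f)/f.
D = 17 × 75 × (1−f)/f ≈ 17 × 75 × 4.65684 ≈ 5937.47 mg.

5937 mg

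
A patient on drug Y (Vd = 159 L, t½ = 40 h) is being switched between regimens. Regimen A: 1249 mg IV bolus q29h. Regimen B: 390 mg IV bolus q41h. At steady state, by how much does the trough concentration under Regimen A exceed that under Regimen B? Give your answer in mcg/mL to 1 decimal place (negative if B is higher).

Regimen A: f = (1/2)^(29/40) ≈ 0.6050; Cmin,ss = (1249/159)·f/(1−f) ≈ 12.032 mcg/mL.
Regimen B: f = (1/2)^(41/40) ≈ 0.4914; Cmin,ss = (390/159)·f/(1−f) ≈ 2.370 mcg/mL.
Difference ≈ 12.032 − 2.370 ≈ 9.662 mcg/mL.

9.7 mcg/mL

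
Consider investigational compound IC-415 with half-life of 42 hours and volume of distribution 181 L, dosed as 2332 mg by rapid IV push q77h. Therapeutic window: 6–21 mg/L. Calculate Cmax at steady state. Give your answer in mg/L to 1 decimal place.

k = ln2/t½ = ln2/42 ≈ 0.016504 h⁻¹; fraction remaining f = e^(−kτ) = e^(−0.016504×77) ≈ 0.2806.
Accumulation ratio R = 1/(1 − f) ≈ 1/0.7194 ≈ 1.3900.
Each bolus raises the concentration by D/Vd = 2332/181 ≈ 12.884 mg/L.
Steady-state peak Cmax,ss = C₀·R ≈ 12.884 × 1.3900 ≈ 17.909 mg/L.
Peak 17.9 mg/L vs MTC 21 mg/L: below toxic threshold.

17.9 mg/L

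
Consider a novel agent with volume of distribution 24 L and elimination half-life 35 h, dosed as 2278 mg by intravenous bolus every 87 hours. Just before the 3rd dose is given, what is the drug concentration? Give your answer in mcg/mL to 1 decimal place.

f = (1/2)^(τ/t½) = (1/2)^(87/35) ≈ 0.1785.
C₀ = D/Vd = 2278/24 ≈ 94.917 mcg/mL.
Before the 3rd dose, 2 doses have been given. Superposition: Cmin = C₀·(f + f²).
≈ 94.917 × (0.1785 + 0.0319) ≈ 94.917 × 0.2104 ≈ 19.971 mcg/mL.

20.0 mcg/mL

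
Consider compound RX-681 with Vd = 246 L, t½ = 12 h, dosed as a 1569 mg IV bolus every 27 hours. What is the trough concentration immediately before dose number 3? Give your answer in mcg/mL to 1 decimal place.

f = (1/2)^(τ/t½) = (1/2)^(27/12) ≈ 0.2102.
C₀ = D/Vd = 1569/246 ≈ 6.378 mcg/mL.
Before the 3rd dose, 2 doses have been given. Superposition: Cmin = C₀·(f + f²).
≈ 6.378 × (0.2102 + 0.0442) ≈ 6.378 × 0.2544 ≈ 1.623 mcg/mL.

1.6 mcg/mL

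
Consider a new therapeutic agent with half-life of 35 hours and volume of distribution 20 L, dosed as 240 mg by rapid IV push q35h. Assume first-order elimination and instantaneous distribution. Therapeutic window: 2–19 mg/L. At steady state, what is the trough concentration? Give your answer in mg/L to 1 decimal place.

τ = 35 h = 1 half-life, so f = (1/2)^1 = 0.5.
At steady state, R = 1/(1 − 0.5) = 2/1.
Single-dose peak C₀ = D/Vd = 240/20 = 12 mg/L.
Steady-state peak Cmax,ss = C₀·R = 12 × 2/1 ≈ 24.000 mg/L.
Steady-state trough Cmin,ss = Cmax,ss·f ≈ 24.000 × 0.5 ≈ 12.000 mg/L.
Trough 12.0 mg/L vs MEC 2 mg/L: adequate.

12.0 mg/L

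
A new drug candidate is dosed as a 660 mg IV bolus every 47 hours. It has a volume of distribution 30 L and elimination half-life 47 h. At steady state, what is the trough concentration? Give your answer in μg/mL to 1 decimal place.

The dosing interval is 1 half-life, so f = 2^(−1) = 0.5.
At steady state, R = 1/(1 − 0.5) = 2/1.
Single-dose peak C₀ = D/Vd = 660/30 = 22 μg/mL.
Steady-state peak Cmax,ss = C₀·R = 22 × 2/1 ≈ 44.000 μg/mL.
Steady-state trough Cmin,ss = Cmax,ss·f ≈ 44.000 × 0.5 ≈ 22.000 μg/mL.

22.0 μg/mL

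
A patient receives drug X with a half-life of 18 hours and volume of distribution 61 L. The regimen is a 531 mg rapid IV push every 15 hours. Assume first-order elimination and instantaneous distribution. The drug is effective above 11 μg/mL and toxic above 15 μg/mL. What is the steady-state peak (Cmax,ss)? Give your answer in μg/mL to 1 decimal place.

19.8 μg/mL

τ/t½ = 15/18 ≈ 0.83333, so fraction remaining f = (1/2)^(15/18) ≈ 0.5612.
Accumulation ratio R = 1/(1 − f) ≈ 1/0.4388 ≈ 2.2789.
Single-dose peak C₀ = D/Vd = 531/61 ≈ 8.705 μg/mL.
Steady-state peak Cmax,ss = C₀·R ≈ 8.705 × 2.2789 ≈ 19.838 μg/mL.
Peak 19.8 μg/mL vs MTC 15 μg/mL: exceeds toxic threshold.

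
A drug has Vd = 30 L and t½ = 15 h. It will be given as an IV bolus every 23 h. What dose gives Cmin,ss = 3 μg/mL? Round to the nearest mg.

τ/t½ = 23/15 ≈ 1.5333, so f = (1/2)^(23/15) ≈ 0.345478.
Cmin,ss = (D/Vd)·f/(1−f), so D = Cmin,ss·Vd·(1−f)/f.
D = 3 × 30 × (1−f)/f ≈ 3 × 30 × 1.89454 ≈ 170.51 mg.

171 mg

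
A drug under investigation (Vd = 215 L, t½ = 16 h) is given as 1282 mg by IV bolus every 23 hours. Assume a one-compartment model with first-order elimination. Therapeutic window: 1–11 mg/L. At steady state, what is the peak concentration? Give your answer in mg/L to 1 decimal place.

9.5 mg/L

k = ln2/t½ = ln2/16 ≈ 0.043322 h⁻¹; fraction remaining f = e^(−kτ) = e^(−0.043322×23) ≈ 0.3692.
Accumulation ratio R = 1/(1 − f) ≈ 1/0.6308 ≈ 1.5853.
Single-dose peak C₀ = D/Vd = 1282/215 ≈ 5.963 mg/L.
Cmax,ss = C₀/(1 − f) ≈ 5.963/0.6308 ≈ 9.453 mg/L.
Peak 9.5 mg/L vs MTC 11 mg/L: below toxic threshold.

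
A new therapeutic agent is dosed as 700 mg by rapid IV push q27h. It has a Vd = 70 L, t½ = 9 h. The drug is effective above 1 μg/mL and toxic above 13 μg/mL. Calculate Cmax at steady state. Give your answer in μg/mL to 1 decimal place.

τ = 27 h = 3 half-lives, so f = (1/2)^3 = 0.125.
At steady state, R = 1/(1 − 0.125) = 8/7.
Single-dose peak C₀ = D/Vd = 700/70 = 10 μg/mL.
Steady-state peak Cmax,ss = C₀·R = 10 × 8/7 ≈ 11.429 μg/mL.
Peak 11.4 μg/mL vs MTC 13 μg/mL: below toxic threshold.

11.4 μg/mL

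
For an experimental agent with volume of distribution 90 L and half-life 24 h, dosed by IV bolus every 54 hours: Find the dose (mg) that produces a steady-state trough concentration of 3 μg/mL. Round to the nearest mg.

τ/t½ = 54/24 ≈ 2.25, so f = (1/2)^(54/24) ≈ 0.210224.
Cmin,ss = (D/Vd)·f/(1−f), so D = Cmin,ss·Vd·(1−f)/f.
D = 3 × 90 × (1−f)/f ≈ 3 × 90 × 3.75683 ≈ 1014.34 mg.

1014 mg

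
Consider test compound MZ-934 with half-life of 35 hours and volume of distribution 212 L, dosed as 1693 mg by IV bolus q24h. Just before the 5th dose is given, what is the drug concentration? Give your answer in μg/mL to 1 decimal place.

11.2 μg/mL

f = (1/2)^(τ/t½) = (1/2)^(24/35) ≈ 0.6217.
C₀ = D/Vd = 1693/212 ≈ 7.986 μg/mL.
Before the 5th dose, 4 doses have been given. Superposition: Cmin = C₀·(f + f² + … + f^4).
≈ 7.986 × (0.6217 + 0.3865 + 0.2403 + 0.1494) ≈ 7.986 × 1.3979 ≈ 11.164 μg/mL.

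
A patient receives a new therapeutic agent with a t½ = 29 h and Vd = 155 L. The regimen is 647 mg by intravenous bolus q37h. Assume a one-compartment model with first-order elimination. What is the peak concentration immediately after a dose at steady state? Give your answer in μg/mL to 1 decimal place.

7.1 μg/mL

k = ln2/t½ = ln2/29 ≈ 0.023902 h⁻¹; fraction remaining f = e^(−kτ) = e^(−0.023902×37) ≈ 0.4130.
Accumulation ratio R = 1/(1 − f) ≈ 1/0.5870 ≈ 1.7036.
Single-dose peak C₀ = D/Vd = 647/155 ≈ 4.174 μg/mL.
Steady-state peak Cmax,ss = C₀·R ≈ 4.174 × 1.7036 ≈ 7.111 μg/mL.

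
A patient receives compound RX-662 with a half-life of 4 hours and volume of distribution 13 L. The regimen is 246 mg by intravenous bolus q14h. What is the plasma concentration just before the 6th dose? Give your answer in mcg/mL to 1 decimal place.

1.8 mcg/mL

f = (1/2)^(τ/t½) = (1/2)^(14/4) ≈ 0.0884.
C₀ = D/Vd = 246/13 ≈ 18.923 mcg/mL.
Before the 6th dose, 5 doses have been given. Superposition: Cmin = C₀·(f + f² + … + f^5).
≈ 18.923 × (0.0884 + 0.0078 + 0.0007 + 0.0001 + 0.0000) ≈ 18.923 × 0.0970 ≈ 1.836 mcg/mL.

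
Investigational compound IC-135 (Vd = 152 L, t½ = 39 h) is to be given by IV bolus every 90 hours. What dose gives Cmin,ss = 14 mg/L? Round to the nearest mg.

8408 mg

τ/t½ = 90/39 ≈ 2.3077, so f = (1/2)^(90/39) ≈ 0.201983.
Cmin,ss = (D/Vd)·f/(1−f), so D = Cmin,ss·Vd·(1−f)/f.
D = 14 × 152 × (1−f)/f ≈ 14 × 152 × 3.95091 ≈ 8407.54 mg.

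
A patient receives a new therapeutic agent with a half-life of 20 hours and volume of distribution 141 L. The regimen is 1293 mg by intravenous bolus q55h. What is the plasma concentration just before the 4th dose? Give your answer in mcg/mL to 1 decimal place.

f = (1/2)^(τ/t½) = (1/2)^(55/20) ≈ 0.1487.
C₀ = D/Vd = 1293/141 ≈ 9.170 mcg/mL.
Before the 4th dose, 3 doses have been given. Superposition: Cmin = C₀·(f + f² + … + f^3).
≈ 9.170 × (0.1487 + 0.0221 + 0.0033) ≈ 9.170 × 0.1741 ≈ 1.596 mcg/mL.

1.6 mcg/mL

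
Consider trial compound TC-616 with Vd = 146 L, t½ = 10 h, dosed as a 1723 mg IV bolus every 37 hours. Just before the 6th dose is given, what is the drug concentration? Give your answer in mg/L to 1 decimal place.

f = (1/2)^(τ/t½) = (1/2)^(37/10) ≈ 0.0769.
C₀ = D/Vd = 1723/146 ≈ 11.801 mg/L.
Before the 6th dose, 5 doses have been given. Superposition: Cmin = C₀·(f + f² + … + f^5).
≈ 11.801 × (0.0769 + 0.0059 + 0.0005 + 0.0000 + 0.0000) ≈ 11.801 × 0.0833 ≈ 0.983 mg/L.

1.0 mg/L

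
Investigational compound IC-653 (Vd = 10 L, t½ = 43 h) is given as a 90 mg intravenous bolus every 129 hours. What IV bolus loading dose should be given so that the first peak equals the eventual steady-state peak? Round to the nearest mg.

103 mg

f = (1/2)^(129/43) ≈ 0.125000; accumulation ratio R = 1/(1−f) ≈ 1.14286.
Loading dose to hit Cmax,ss on first dose: D_load = D_maint·R ≈ 90 × 1.14286 ≈ 102.86 mg.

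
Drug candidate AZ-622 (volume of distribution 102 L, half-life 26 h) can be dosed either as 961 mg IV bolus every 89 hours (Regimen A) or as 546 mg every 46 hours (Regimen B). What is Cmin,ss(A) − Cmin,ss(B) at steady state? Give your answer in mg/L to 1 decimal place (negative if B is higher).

Regimen A: f = (1/2)^(89/26) ≈ 0.0932; Cmin,ss = (961/102)·f/(1−f) ≈ 0.968 mg/L.
Regimen B: f = (1/2)^(46/26) ≈ 0.2934; Cmin,ss = (546/102)·f/(1−f) ≈ 2.223 mg/L.
Difference ≈ 0.968 − 2.223 ≈ -1.255 mg/L.

-1.3 mg/L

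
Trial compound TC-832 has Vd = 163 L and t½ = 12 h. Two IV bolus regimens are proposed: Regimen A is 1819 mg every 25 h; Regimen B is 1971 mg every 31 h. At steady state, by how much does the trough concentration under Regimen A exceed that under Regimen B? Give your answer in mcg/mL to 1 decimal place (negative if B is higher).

Regimen A: f = (1/2)^(25/12) ≈ 0.2360; Cmin,ss = (1819/163)·f/(1−f) ≈ 3.447 mcg/mL.
Regimen B: f = (1/2)^(31/12) ≈ 0.1669; Cmin,ss = (1971/163)·f/(1−f) ≈ 2.422 mcg/mL.
Difference ≈ 3.447 − 2.422 ≈ 1.025 mcg/mL.

1.0 mcg/mL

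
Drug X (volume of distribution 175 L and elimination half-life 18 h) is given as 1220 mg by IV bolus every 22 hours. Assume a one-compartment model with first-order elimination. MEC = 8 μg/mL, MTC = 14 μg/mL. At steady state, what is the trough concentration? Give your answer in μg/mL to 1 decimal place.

5.2 μg/mL

τ/t½ = 22/18 ≈ 1.2222, so fraction remaining f = (1/2)^(22/18) ≈ 0.4286.
Accumulation ratio R = 1/(1 − f) ≈ 1/0.5714 ≈ 1.7501.
Each bolus raises the concentration by D/Vd = 1220/175 ≈ 6.971 μg/mL.
Steady-state peak Cmax,ss = C₀·R ≈ 6.971 × 1.7501 ≈ 12.200 μg/mL.
Steady-state trough Cmin,ss = Cmax,ss·f ≈ 12.200 × 0.4286 ≈ 5.229 μg/mL.
Trough 5.2 μg/mL vs MEC 8 μg/mL: subtherapeutic.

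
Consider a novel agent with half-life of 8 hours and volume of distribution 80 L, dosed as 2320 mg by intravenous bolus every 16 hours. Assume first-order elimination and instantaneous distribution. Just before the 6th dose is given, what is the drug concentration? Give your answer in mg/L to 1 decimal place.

f = (1/2)^(τ/t½) = (1/2)^(16/8) ≈ 0.2500.
C₀ = D/Vd = 2320/80 ≈ 29.000 mg/L.
Before the 6th dose, 5 doses have been given. Superposition: Cmin = C₀·(f + f² + … + f^5).
≈ 29.000 × (0.2500 + 0.0625 + 0.0156 + 0.0039 + 0.0010) ≈ 29.000 × 0.3330 ≈ 9.657 mg/L.

9.7 mg/L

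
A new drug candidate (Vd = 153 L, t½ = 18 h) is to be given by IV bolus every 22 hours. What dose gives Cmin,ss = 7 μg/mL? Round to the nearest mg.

τ/t½ = 22/18 ≈ 1.2222, so f = (1/2)^(22/18) ≈ 0.428622.
Cmin,ss = (D/Vd)·f/(1−f), so D = Cmin,ss·Vd·(1−f)/f.
D = 7 × 153 × (1−f)/f ≈ 7 × 153 × 1.33306 ≈ 1427.71 mg.

1428 mg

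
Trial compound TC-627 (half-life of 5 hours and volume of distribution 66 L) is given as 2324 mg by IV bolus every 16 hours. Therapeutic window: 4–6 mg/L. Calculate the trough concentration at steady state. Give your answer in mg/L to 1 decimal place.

k = ln2/t½ = ln2/5 ≈ 0.138629 h⁻¹; fraction remaining f = e^(−kτ) = e^(−0.138629×16) ≈ 0.1088.
Single-dose peak C₀ = D/Vd = 2324/66 ≈ 35.212 mg/L.
Steady-state trough Cmin,ss = C₀·f/(1−f) ≈ 35.212 × 0.1088/0.8912 ≈ 4.299 mg/L.
Trough 4.3 mg/L vs MEC 4 mg/L: adequate.

4.3 mg/L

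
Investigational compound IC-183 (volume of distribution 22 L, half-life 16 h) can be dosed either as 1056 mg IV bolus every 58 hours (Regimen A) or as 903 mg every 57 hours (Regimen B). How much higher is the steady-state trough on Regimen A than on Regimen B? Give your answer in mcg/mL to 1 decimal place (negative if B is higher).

0.4 mcg/mL

Regimen A: f = (1/2)^(58/16) ≈ 0.0811; Cmin,ss = (1056/22)·f/(1−f) ≈ 4.236 mcg/mL.
Regimen B: f = (1/2)^(57/16) ≈ 0.0846; Cmin,ss = (903/22)·f/(1−f) ≈ 3.793 mcg/mL.
Difference ≈ 4.236 − 3.793 ≈ 0.443 mcg/mL.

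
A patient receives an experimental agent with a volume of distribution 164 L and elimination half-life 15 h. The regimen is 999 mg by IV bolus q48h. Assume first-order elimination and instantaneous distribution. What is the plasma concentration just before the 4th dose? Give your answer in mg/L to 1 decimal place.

f = (1/2)^(τ/t½) = (1/2)^(48/15) ≈ 0.1088.
C₀ = D/Vd = 999/164 ≈ 6.091 mg/L.
Before the 4th dose, 3 doses have been given. Superposition: Cmin = C₀·(f + f² + … + f^3).
≈ 6.091 × (0.1088 + 0.0118 + 0.0013) ≈ 6.091 × 0.1219 ≈ 0.742 mg/L.

0.7 mg/L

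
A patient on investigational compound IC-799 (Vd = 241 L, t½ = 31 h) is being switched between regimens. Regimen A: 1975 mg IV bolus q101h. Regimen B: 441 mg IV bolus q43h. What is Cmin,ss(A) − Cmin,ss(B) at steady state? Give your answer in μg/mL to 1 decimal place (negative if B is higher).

-0.2 μg/mL

Regimen A: f = (1/2)^(101/31) ≈ 0.1045; Cmin,ss = (1975/241)·f/(1−f) ≈ 0.956 μg/mL.
Regimen B: f = (1/2)^(43/31) ≈ 0.3823; Cmin,ss = (441/241)·f/(1−f) ≈ 1.133 μg/mL.
Difference ≈ 0.956 − 1.133 ≈ -0.177 μg/mL.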